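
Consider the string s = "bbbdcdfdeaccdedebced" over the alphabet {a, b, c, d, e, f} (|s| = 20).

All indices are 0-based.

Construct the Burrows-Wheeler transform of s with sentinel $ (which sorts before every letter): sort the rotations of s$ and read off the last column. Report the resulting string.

de$bebacdbebfeccddcdd

rank  rotation               last
    0  $bbbdcdfdeaccdedebced  d
    1  accdedebced$bbbdcdfde  e
    2  bbbdcdfdeaccdedebced$  $
    3  bbdcdfdeaccdedebced$b  b
    4  bced$bbbdcdfdeaccdede  e
    5  bdcdfdeaccdedebced$bb  b
    6  ccdedebced$bbbdcdfdea  a
    7  cdedebced$bbbdcdfdeac  c
    8  cdfdeaccdedebced$bbbd  d
    9  ced$bbbdcdfdeaccdedeb  b
   10  d$bbbdcdfdeaccdedebce  e
   11  dcdfdeaccdedebced$bbb  b
   12  deaccdedebced$bbbdcdf  f
   13  debced$bbbdcdfdeaccde  e
   14  dedebced$bbbdcdfdeacc  c
   15  dfdeaccdedebced$bbbdc  c
   16  eaccdedebced$bbbdcdfd  d
   17  ebced$bbbdcdfdeaccded  d
   18  ed$bbbdcdfdeaccdedebc  c
   19  edebced$bbbdcdfdeaccd  d
   20  fdeaccdedebced$bbbdcd  d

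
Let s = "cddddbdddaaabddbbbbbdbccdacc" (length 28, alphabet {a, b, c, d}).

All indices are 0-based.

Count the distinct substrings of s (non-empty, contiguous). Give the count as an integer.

359

rank→(start, suffix):
  0 → (9, 'aaabddbbbbbdbccdacc')
  1 → (10, 'aabddbbbbbdbccdacc')
  2 → (11, 'abddbbbbbdbccdacc')
  3 → (25, 'acc')
  4 → (15, 'bbbbbdbccdacc')
  5 → (16, 'bbbbdbccdacc')
  6 → (17, 'bbbdbccdacc')
  7 → (18, 'bbdbccdacc')
  8 → (21, 'bccdacc')
  9 → (19, 'bdbccdacc')
  10 → (12, 'bddbbbbbdbccdacc')
  11 → (5, 'bdddaaabddbbbbbdbccdacc')
  12 → (27, 'c')
  13 → (26, 'cc')
  14 → (22, 'ccdacc')
  15 → (23, 'cdacc')
  16 → (0, 'cddddbdddaaabddbbbbbdbccdacc')
  17 → (8, 'daaabddbbbbbdbccdacc')
  18 → (24, 'dacc')
  19 → (14, 'dbbbbbdbccdacc')
  20 → (20, 'dbccdacc')
  21 → (4, 'dbdddaaabddbbbbbdbccdacc')
  22 → (7, 'ddaaabddbbbbbdbccdacc')
  23 → (13, 'ddbbbbbdbccdacc')
  24 → (3, 'ddbdddaaabddbbbbbdbccdacc')
  25 → (6, 'dddaaabddbbbbbdbccdacc')
  26 → (2, 'dddbdddaaabddbbbbbdbccdacc')
  27 → (1, 'ddddbdddaaabddbbbbbdbccdacc')

SA = [9, 10, 11, 25, 15, 16, 17, 18, 21, 19, 12, 5, 27, 26, 22, 23, 0, 8, 24, 14, 20, 4, 7, 13, 3, 6, 2, 1]
rank  pair      lcp
   1  s[9:],s[10:]  2  'aa'
   2  s[10:],s[11:]  1  'a'
   3  s[11:],s[25:]  1  'a'
   4  s[25:],s[15:]  0  ''
   5  s[15:],s[16:]  4  'bbbb'
   6  s[16:],s[17:]  3  'bbb'
   7  s[17:],s[18:]  2  'bb'
   8  s[18:],s[21:]  1  'b'
   9  s[21:],s[19:]  1  'b'
  10  s[19:],s[12:]  2  'bd'
  11  s[12:],s[5:]  3  'bdd'
  12  s[5:],s[27:]  0  ''
  13  s[27:],s[26:]  1  'c'
  14  s[26:],s[22:]  2  'cc'
  15  s[22:],s[23:]  1  'c'
  16  s[23:],s[0:]  2  'cd'
  17  s[0:],s[8:]  0  ''
  18  s[8:],s[24:]  2  'da'
  19  s[24:],s[14:]  1  'd'
  20  s[14:],s[20:]  2  'db'
  21  s[20:],s[4:]  2  'db'
  22  s[4:],s[7:]  1  'd'
  23  s[7:],s[13:]  2  'dd'
  24  s[13:],s[3:]  3  'ddb'
  25  s[3:],s[6:]  2  'dd'
  26  s[6:],s[2:]  3  'ddd'
  27  s[2:],s[1:]  3  'ddd'

n(n+1)/2 = 28·29/2 = 406
Σ LCP = 0 + 2 + 1 + 1 + 0 + 4 + 3 + 2 + 1 + 1 + 2 + 3 + 0 + 1 + 2 + 1 + 2 + 0 + 2 + 1 + 2 + 2 + 1 + 2 + 3 + 2 + 3 + 3 = 47
distinct = 406 − 47 = 359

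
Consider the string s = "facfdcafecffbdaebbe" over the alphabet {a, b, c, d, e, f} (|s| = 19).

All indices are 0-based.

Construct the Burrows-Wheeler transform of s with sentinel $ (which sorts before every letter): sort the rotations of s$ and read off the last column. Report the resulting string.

efdcefbdaebfbaf$fcac

rank  rotation              last
    0  $facfdcafecffbdaebbe  e
    1  acfdcafecffbdaebbe$f  f
    2  aebbe$facfdcafecffbd  d
    3  afecffbdaebbe$facfdc  c
    4  bbe$facfdcafecffbdae  e
    5  bdaebbe$facfdcafecff  f
    6  be$facfdcafecffbdaeb  b
    7  cafecffbdaebbe$facfd  d
    8  cfdcafecffbdaebbe$fa  a
    9  cffbdaebbe$facfdcafe  e
   10  daebbe$facfdcafecffb  b
   11  dcafecffbdaebbe$facf  f
   12  e$facfdcafecffbdaebb  b
   13  ebbe$facfdcafecffbda  a
   14  ecffbdaebbe$facfdcaf  f
   15  facfdcafecffbdaebbe$  $
   16  fbdaebbe$facfdcafecf  f
   17  fdcafecffbdaebbe$fac  c
   18  fecffbdaebbe$facfdca  a
   19  ffbdaebbe$facfdcafec  c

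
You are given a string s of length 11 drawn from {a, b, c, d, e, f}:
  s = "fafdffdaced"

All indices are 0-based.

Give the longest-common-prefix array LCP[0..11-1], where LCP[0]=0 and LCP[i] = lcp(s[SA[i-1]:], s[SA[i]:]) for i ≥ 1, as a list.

[0, 1, 0, 0, 1, 1, 0, 0, 1, 2, 1]

sorted suffixes:
  #0 SA[0]=7  'aced'
  #1 SA[1]=1  'afdffdaced'
  #2 SA[2]=8  'ced'
  #3 SA[3]=10  'd'
  #4 SA[4]=6  'daced'
  #5 SA[5]=3  'dffdaced'
  #6 SA[6]=9  'ed'
  #7 SA[7]=0  'fafdffdaced'
  #8 SA[8]=5  'fdaced'
  #9 SA[9]=2  'fdffdaced'
  #10 SA[10]=4  'ffdaced'

SA = [7, 1, 8, 10, 6, 3, 9, 0, 5, 2, 4]
i: (SA[i-1],SA[i]) lcp shared
  1: (7,1) 1 'a'
  2: (1,8) 0 ''
  3: (8,10) 0 ''
  4: (10,6) 1 'd'
  5: (6,3) 1 'd'
  6: (3,9) 0 ''
  7: (9,0) 0 ''
  8: (0,5) 1 'f'
  9: (5,2) 2 'fd'
  10: (2,4) 1 'f'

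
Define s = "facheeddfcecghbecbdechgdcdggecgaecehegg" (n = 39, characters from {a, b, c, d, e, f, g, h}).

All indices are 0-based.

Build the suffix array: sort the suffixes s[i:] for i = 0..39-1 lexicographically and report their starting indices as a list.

[1, 31, 17, 14, 16, 24, 9, 33, 29, 11, 2, 20, 23, 6, 18, 7, 25, 15, 32, 28, 10, 19, 5, 4, 36, 34, 0, 8, 38, 30, 22, 27, 37, 26, 12, 13, 3, 35, 21]

sorted suffixes:
  #0 SA[0]=1  'acheeddfcecghbecbdechgdcdggecgaecehegg'
  #1 SA[1]=31  'aecehegg'
  #2 SA[2]=17  'bdechgdcdggecgaecehegg'
  #3 SA[3]=14  'becbdechgdcdggecgaecehegg'
  #4 SA[4]=16  'cbdechgdcdggecgaecehegg'
  #5 SA[5]=24  'cdggecgaecehegg'
  #6 SA[6]=9  'cecghbecbdechgdcdggecgaecehegg'
  #7 SA[7]=33  'cehegg'
  #8 SA[8]=29  'cgaecehegg'
  #9 SA[9]=11  'cghbecbdechgdcdggecgaecehegg'
  #10 SA[10]=2  'cheeddfcecghbecbdechgdcdggecgaecehegg'
  #11 SA[11]=20  'chgdcdggecgaecehegg'
  #12 SA[12]=23  'dcdggecgaecehegg'
  #13 SA[13]=6  'ddfcecghbecbdechgdcdggecgaecehegg'
  #14 SA[14]=18  'dechgdcdggecgaecehegg'
  #15 SA[15]=7  'dfcecghbecbdechgdcdggecgaecehegg'
  #16 SA[16]=25  'dggecgaecehegg'
  #17 SA[17]=15  'ecbdechgdcdggecgaecehegg'
  #18 SA[18]=32  'ecehegg'
  #19 SA[19]=28  'ecgaecehegg'
  #20 SA[20]=10  'ecghbecbdechgdcdggecgaecehegg'
  #21 SA[21]=19  'echgdcdggecgaecehegg'
  #22 SA[22]=5  'eddfcecghbecbdechgdcdggecgaecehegg'
  #23 SA[23]=4  'eeddfcecghbecbdechgdcdggecgaecehegg'
  #24 SA[24]=36  'egg'
  #25 SA[25]=34  'ehegg'
  #26 SA[26]=0  'facheeddfcecghbecbdechgdcdggecgaecehegg'
  #27 SA[27]=8  'fcecghbecbdechgdcdggecgaecehegg'
  #28 SA[28]=38  'g'
  #29 SA[29]=30  'gaecehegg'
  #30 SA[30]=22  'gdcdggecgaecehegg'
  #31 SA[31]=27  'gecgaecehegg'
  #32 SA[32]=37  'gg'
  #33 SA[33]=26  'ggecgaecehegg'
  #34 SA[34]=12  'ghbecbdechgdcdggecgaecehegg'
  #35 SA[35]=13  'hbecbdechgdcdggecgaecehegg'
  #36 SA[36]=3  'heeddfcecghbecbdechgdcdggecgaecehegg'
  #37 SA[37]=35  'hegg'
  #38 SA[38]=21  'hgdcdggecgaecehegg'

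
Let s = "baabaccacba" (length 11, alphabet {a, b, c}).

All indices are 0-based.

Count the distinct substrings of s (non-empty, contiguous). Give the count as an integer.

sorted suffixes:
  #0 SA[0]=10  'a'
  #1 SA[1]=1  'aabaccacba'
  #2 SA[2]=2  'abaccacba'
  #3 SA[3]=7  'acba'
  #4 SA[4]=4  'accacba'
  #5 SA[5]=9  'ba'
  #6 SA[6]=0  'baabaccacba'
  #7 SA[7]=3  'baccacba'
  #8 SA[8]=6  'cacba'
  #9 SA[9]=8  'cba'
  #10 SA[10]=5  'ccacba'

SA = [10, 1, 2, 7, 4, 9, 0, 3, 6, 8, 5]
[i] adj suffixes → lcp
  [1] 10/1 → 1 ('a')
  [2] 1/2 → 1 ('a')
  [3] 2/7 → 1 ('a')
  [4] 7/4 → 2 ('ac')
  [5] 4/9 → 0 ('')
  [6] 9/0 → 2 ('ba')
  [7] 0/3 → 2 ('ba')
  [8] 3/6 → 0 ('')
  [9] 6/8 → 1 ('c')
  [10] 8/5 → 1 ('c')

n(n+1)/2 = 11·12/2 = 66
Σ LCP = 0 + 1 + 1 + 1 + 2 + 0 + 2 + 2 + 0 + 1 + 1 = 11
distinct = 66 − 11 = 55

55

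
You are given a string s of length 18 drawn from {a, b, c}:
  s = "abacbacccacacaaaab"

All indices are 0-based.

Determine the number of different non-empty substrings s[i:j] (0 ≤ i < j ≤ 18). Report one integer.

rank | idx | suffix
   0 |  13 | aaaab
   1 |  14 | aaab
   2 |  15 | aab
   3 |  16 | ab
   4 |   0 | abacbacccacacaaaab
   5 |  11 | acaaaab
   6 |   9 | acacaaaab
   7 |   2 | acbacccacacaaaab
   8 |   5 | acccacacaaaab
   9 |  17 | b
  10 |   1 | bacbacccacacaaaab
  11 |   4 | bacccacacaaaab
  12 |  12 | caaaab
  13 |  10 | cacaaaab
  14 |   8 | cacacaaaab
  15 |   3 | cbacccacacaaaab
  16 |   7 | ccacacaaaab
  17 |   6 | cccacacaaaab

SA = [13, 14, 15, 16, 0, 11, 9, 2, 5, 17, 1, 4, 12, 10, 8, 3, 7, 6]
[i] adj suffixes → lcp
  [1] 13/14 → 3 ('aaa')
  [2] 14/15 → 2 ('aa')
  [3] 15/16 → 1 ('a')
  [4] 16/0 → 2 ('ab')
  [5] 0/11 → 1 ('a')
  [6] 11/9 → 3 ('aca')
  [7] 9/2 → 2 ('ac')
  [8] 2/5 → 2 ('ac')
  [9] 5/17 → 0 ('')
  [10] 17/1 → 1 ('b')
  [11] 1/4 → 3 ('bac')
  [12] 4/12 → 0 ('')
  [13] 12/10 → 2 ('ca')
  [14] 10/8 → 4 ('caca')
  [15] 8/3 → 1 ('c')
  [16] 3/7 → 1 ('c')
  [17] 7/6 → 2 ('cc')

n(n+1)/2 = 18·19/2 = 171
Σ LCP = 0 + 3 + 2 + 1 + 2 + 1 + 3 + 2 + 2 + 0 + 1 + 3 + 0 + 2 + 4 + 1 + 1 + 2 = 30
distinct = 171 − 30 = 141

141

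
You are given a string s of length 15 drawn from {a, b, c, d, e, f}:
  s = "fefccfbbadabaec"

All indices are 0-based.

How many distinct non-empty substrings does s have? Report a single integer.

rank→(start, suffix):
  0 → (10, 'abaec')
  1 → (8, 'adabaec')
  2 → (12, 'aec')
  3 → (7, 'badabaec')
  4 → (11, 'baec')
  5 → (6, 'bbadabaec')
  6 → (14, 'c')
  7 → (3, 'ccfbbadabaec')
  8 → (4, 'cfbbadabaec')
  9 → (9, 'dabaec')
  10 → (13, 'ec')
  11 → (1, 'efccfbbadabaec')
  12 → (5, 'fbbadabaec')
  13 → (2, 'fccfbbadabaec')
  14 → (0, 'fefccfbbadabaec')

SA = [10, 8, 12, 7, 11, 6, 14, 3, 4, 9, 13, 1, 5, 2, 0]
rank  pair      lcp
   1  s[10:],s[8:]  1  'a'
   2  s[8:],s[12:]  1  'a'
   3  s[12:],s[7:]  0  ''
   4  s[7:],s[11:]  2  'ba'
   5  s[11:],s[6:]  1  'b'
   6  s[6:],s[14:]  0  ''
   7  s[14:],s[3:]  1  'c'
   8  s[3:],s[4:]  1  'c'
   9  s[4:],s[9:]  0  ''
  10  s[9:],s[13:]  0  ''
  11  s[13:],s[1:]  1  'e'
  12  s[1:],s[5:]  0  ''
  13  s[5:],s[2:]  1  'f'
  14  s[2:],s[0:]  1  'f'

n(n+1)/2 = 15·16/2 = 120
Σ LCP = 0 + 1 + 1 + 0 + 2 + 1 + 0 + 1 + 1 + 0 + 0 + 1 + 0 + 1 + 1 = 10
distinct = 120 − 10 = 110

110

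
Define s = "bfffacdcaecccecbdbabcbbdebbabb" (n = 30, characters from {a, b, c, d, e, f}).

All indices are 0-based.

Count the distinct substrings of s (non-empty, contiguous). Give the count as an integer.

431

sorted suffixes:
  #0 SA[0]=27  'abb'
  #1 SA[1]=18  'abcbbdebbabb'
  #2 SA[2]=4  'acdcaecccecbdbabcbbdebbabb'
  #3 SA[3]=8  'aecccecbdbabcbbdebbabb'
  #4 SA[4]=29  'b'
  #5 SA[5]=26  'babb'
  #6 SA[6]=17  'babcbbdebbabb'
  #7 SA[7]=28  'bb'
  #8 SA[8]=25  'bbabb'
  #9 SA[9]=21  'bbdebbabb'
  #10 SA[10]=19  'bcbbdebbabb'
  #11 SA[11]=15  'bdbabcbbdebbabb'
  #12 SA[12]=22  'bdebbabb'
  #13 SA[13]=0  'bfffacdcaecccecbdbabcbbdebbabb'
  #14 SA[14]=7  'caecccecbdbabcbbdebbabb'
  #15 SA[15]=20  'cbbdebbabb'
  #16 SA[16]=14  'cbdbabcbbdebbabb'
  #17 SA[17]=10  'cccecbdbabcbbdebbabb'
  #18 SA[18]=11  'ccecbdbabcbbdebbabb'
  #19 SA[19]=5  'cdcaecccecbdbabcbbdebbabb'
  #20 SA[20]=12  'cecbdbabcbbdebbabb'
  #21 SA[21]=16  'dbabcbbdebbabb'
  #22 SA[22]=6  'dcaecccecbdbabcbbdebbabb'
  #23 SA[23]=23  'debbabb'
  #24 SA[24]=24  'ebbabb'
  #25 SA[25]=13  'ecbdbabcbbdebbabb'
  #26 SA[26]=9  'ecccecbdbabcbbdebbabb'
  #27 SA[27]=3  'facdcaecccecbdbabcbbdebbabb'
  #28 SA[28]=2  'ffacdcaecccecbdbabcbbdebbabb'
  #29 SA[29]=1  'fffacdcaecccecbdbabcbbdebbabb'

SA = [27, 18, 4, 8, 29, 26, 17, 28, 25, 21, 19, 15, 22, 0, 7, 20, 14, 10, 11, 5, 12, 16, 6, 23, 24, 13, 9, 3, 2, 1]
i: (SA[i-1],SA[i]) lcp shared
  1: (27,18) 2 'ab'
  2: (18,4) 1 'a'
  3: (4,8) 1 'a'
  4: (8,29) 0 ''
  5: (29,26) 1 'b'
  6: (26,17) 3 'bab'
  7: (17,28) 1 'b'
  8: (28,25) 2 'bb'
  9: (25,21) 2 'bb'
  10: (21,19) 1 'b'
  11: (19,15) 1 'b'
  12: (15,22) 2 'bd'
  13: (22,0) 1 'b'
  14: (0,7) 0 ''
  15: (7,20) 1 'c'
  16: (20,14) 2 'cb'
  17: (14,10) 1 'c'
  18: (10,11) 2 'cc'
  19: (11,5) 1 'c'
  20: (5,12) 1 'c'
  21: (12,16) 0 ''
  22: (16,6) 1 'd'
  23: (6,23) 1 'd'
  24: (23,24) 0 ''
  25: (24,13) 1 'e'
  26: (13,9) 2 'ec'
  27: (9,3) 0 ''
  28: (3,2) 1 'f'
  29: (2,1) 2 'ff'

n(n+1)/2 = 30·31/2 = 465
Σ LCP = 0 + 2 + 1 + 1 + 0 + 1 + 3 + 1 + 2 + 2 + 1 + 1 + 2 + 1 + 0 + 1 + 2 + 1 + 2 + 1 + 1 + 0 + 1 + 1 + 0 + 1 + 2 + 0 + 1 + 2 = 34
distinct = 465 − 34 = 431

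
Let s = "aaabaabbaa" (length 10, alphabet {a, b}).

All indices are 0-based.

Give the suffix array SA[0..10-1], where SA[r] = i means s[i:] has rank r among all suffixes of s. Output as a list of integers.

[9, 8, 0, 1, 4, 2, 5, 7, 3, 6]

rank | idx | suffix
   0 |   9 | a
   1 |   8 | aa
   2 |   0 | aaabaabbaa
   3 |   1 | aabaabbaa
   4 |   4 | aabbaa
   5 |   2 | abaabbaa
   6 |   5 | abbaa
   7 |   7 | baa
   8 |   3 | baabbaa
   9 |   6 | bbaa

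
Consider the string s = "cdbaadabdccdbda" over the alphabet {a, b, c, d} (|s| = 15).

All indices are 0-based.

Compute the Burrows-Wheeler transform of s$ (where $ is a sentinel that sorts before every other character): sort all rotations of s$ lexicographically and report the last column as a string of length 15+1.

adbdaddad$cbaccb

rank  rotation          last
    0  $cdbaadabdccdbda  a
    1  a$cdbaadabdccdbd  d
    2  aadabdccdbda$cdb  b
    3  abdccdbda$cdbaad  d
    4  adabdccdbda$cdba  a
    5  baadabdccdbda$cd  d
    6  bda$cdbaadabdccd  d
    7  bdccdbda$cdbaada  a
    8  ccdbda$cdbaadabd  d
    9  cdbaadabdccdbda$  $
   10  cdbda$cdbaadabdc  c
   11  da$cdbaadabdccdb  b
   12  dabdccdbda$cdbaa  a
   13  dbaadabdccdbda$c  c
   14  dbda$cdbaadabdcc  c
   15  dccdbda$cdbaadab  b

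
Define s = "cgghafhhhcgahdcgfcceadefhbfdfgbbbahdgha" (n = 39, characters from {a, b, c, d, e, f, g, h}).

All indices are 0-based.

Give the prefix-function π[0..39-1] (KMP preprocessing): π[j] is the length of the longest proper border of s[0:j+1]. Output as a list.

[0, 0, 0, 0, 0, 0, 0, 0, 0, 1, 2, 0, 0, 0, 1, 2, 0, 1, 1, 0, 0, 0, 0, 0, 0, 0, 0, 0, 0, 0, 0, 0, 0, 0, 0, 0, 0, 0, 0]

π[0] = 0
j=1 s[j]='g': π[1]=0 (border '')
j=2 s[j]='g': π[2]=0 (border '')
j=3 s[j]='h': π[3]=0 (border '')
j=4 s[j]='a': π[4]=0 (border '')
j=5 s[j]='f': π[5]=0 (border '')
j=6 s[j]='h': π[6]=0 (border '')
j=7 s[j]='h': π[7]=0 (border '')
j=8 s[j]='h': π[8]=0 (border '')
j=9 s[j]='c': π[9]=1 (border 'c')
j=10 s[j]='g': π[10]=2 (border 'cg')
j=11 s[j]='a': k: 2→0; π[11]=0 (border '')
j=12 s[j]='h': π[12]=0 (border '')
j=13 s[j]='d': π[13]=0 (border '')
j=14 s[j]='c': π[14]=1 (border 'c')
j=15 s[j]='g': π[15]=2 (border 'cg')
j=16 s[j]='f': k: 2→0; π[16]=0 (border '')
j=17 s[j]='c': π[17]=1 (border 'c')
j=18 s[j]='c': k: 1→0; π[18]=1 (border 'c')
j=19 s[j]='e': k: 1→0; π[19]=0 (border '')
j=20 s[j]='a': π[20]=0 (border '')
j=21 s[j]='d': π[21]=0 (border '')
j=22 s[j]='e': π[22]=0 (border '')
j=23 s[j]='f': π[23]=0 (border '')
j=24 s[j]='h': π[24]=0 (border '')
j=25 s[j]='b': π[25]=0 (border '')
j=26 s[j]='f': π[26]=0 (border '')
j=27 s[j]='d': π[27]=0 (border '')
j=28 s[j]='f': π[28]=0 (border '')
j=29 s[j]='g': π[29]=0 (border '')
j=30 s[j]='b': π[30]=0 (border '')
j=31 s[j]='b': π[31]=0 (border '')
j=32 s[j]='b': π[32]=0 (border '')
j=33 s[j]='a': π[33]=0 (border '')
j=34 s[j]='h': π[34]=0 (border '')
j=35 s[j]='d': π[35]=0 (border '')
j=36 s[j]='g': π[36]=0 (border '')
j=37 s[j]='h': π[37]=0 (border '')
j=38 s[j]='a': π[38]=0 (border '')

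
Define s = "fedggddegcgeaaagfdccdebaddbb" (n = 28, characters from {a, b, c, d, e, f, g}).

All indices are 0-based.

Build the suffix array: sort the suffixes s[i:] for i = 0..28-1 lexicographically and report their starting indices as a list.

rank | idx | suffix
   0 |  12 | aaagfdccdebaddbb
   1 |  13 | aagfdccdebaddbb
   2 |  23 | addbb
   3 |  14 | agfdccdebaddbb
   4 |  27 | b
   5 |  22 | baddbb
   6 |  26 | bb
   7 |  18 | ccdebaddbb
   8 |  19 | cdebaddbb
   9 |   9 | cgeaaagfdccdebaddbb
  10 |  25 | dbb
  11 |  17 | dccdebaddbb
  12 |  24 | ddbb
  13 |   5 | ddegcgeaaagfdccdebaddbb
  14 |  20 | debaddbb
  15 |   6 | degcgeaaagfdccdebaddbb
  16 |   2 | dggddegcgeaaagfdccdebaddbb
  17 |  11 | eaaagfdccdebaddbb
  18 |  21 | ebaddbb
  19 |   1 | edggddegcgeaaagfdccdebaddbb
  20 |   7 | egcgeaaagfdccdebaddbb
  21 |  16 | fdccdebaddbb
  22 |   0 | fedggddegcgeaaagfdccdebaddbb
  23 |   8 | gcgeaaagfdccdebaddbb
  24 |   4 | gddegcgeaaagfdccdebaddbb
  25 |  10 | geaaagfdccdebaddbb
  26 |  15 | gfdccdebaddbb
  27 |   3 | ggddegcgeaaagfdccdebaddbb

[12, 13, 23, 14, 27, 22, 26, 18, 19, 9, 25, 17, 24, 5, 20, 6, 2, 11, 21, 1, 7, 16, 0, 8, 4, 10, 15, 3]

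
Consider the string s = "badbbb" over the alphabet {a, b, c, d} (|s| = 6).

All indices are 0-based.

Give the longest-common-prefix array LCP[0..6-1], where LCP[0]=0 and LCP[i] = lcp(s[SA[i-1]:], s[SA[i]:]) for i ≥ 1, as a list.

rank | idx | suffix
   0 |   1 | adbbb
   1 |   5 | b
   2 |   0 | badbbb
   3 |   4 | bb
   4 |   3 | bbb
   5 |   2 | dbbb

SA = [1, 5, 0, 4, 3, 2]
rank  pair      lcp
   1  s[1:],s[5:]  0  ''
   2  s[5:],s[0:]  1  'b'
   3  s[0:],s[4:]  1  'b'
   4  s[4:],s[3:]  2  'bb'
   5  s[3:],s[2:]  0  ''

[0, 0, 1, 1, 2, 0]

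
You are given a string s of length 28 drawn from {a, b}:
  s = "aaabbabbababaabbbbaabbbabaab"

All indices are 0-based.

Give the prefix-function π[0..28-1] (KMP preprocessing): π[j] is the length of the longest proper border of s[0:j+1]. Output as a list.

π[0] = 0
j=1 s[j]='a': π[1]=1 (border 'a')
j=2 s[j]='a': π[2]=2 (border 'aa')
j=3 s[j]='b': k: 2→1→0; π[3]=0 (border '')
j=4 s[j]='b': π[4]=0 (border '')
j=5 s[j]='a': π[5]=1 (border 'a')
j=6 s[j]='b': k: 1→0; π[6]=0 (border '')
j=7 s[j]='b': π[7]=0 (border '')
j=8 s[j]='a': π[8]=1 (border 'a')
j=9 s[j]='b': k: 1→0; π[9]=0 (border '')
j=10 s[j]='a': π[10]=1 (border 'a')
j=11 s[j]='b': k: 1→0; π[11]=0 (border '')
j=12 s[j]='a': π[12]=1 (border 'a')
j=13 s[j]='a': π[13]=2 (border 'aa')
j=14 s[j]='b': k: 2→1→0; π[14]=0 (border '')
j=15 s[j]='b': π[15]=0 (border '')
j=16 s[j]='b': π[16]=0 (border '')
j=17 s[j]='b': π[17]=0 (border '')
j=18 s[j]='a': π[18]=1 (border 'a')
j=19 s[j]='a': π[19]=2 (border 'aa')
j=20 s[j]='b': k: 2→1→0; π[20]=0 (border '')
j=21 s[j]='b': π[21]=0 (border '')
j=22 s[j]='b': π[22]=0 (border '')
j=23 s[j]='a': π[23]=1 (border 'a')
j=24 s[j]='b': k: 1→0; π[24]=0 (border '')
j=25 s[j]='a': π[25]=1 (border 'a')
j=26 s[j]='a': π[26]=2 (border 'aa')
j=27 s[j]='b': k: 2→1→0; π[27]=0 (border '')

[0, 1, 2, 0, 0, 1, 0, 0, 1, 0, 1, 0, 1, 2, 0, 0, 0, 0, 1, 2, 0, 0, 0, 1, 0, 1, 2, 0]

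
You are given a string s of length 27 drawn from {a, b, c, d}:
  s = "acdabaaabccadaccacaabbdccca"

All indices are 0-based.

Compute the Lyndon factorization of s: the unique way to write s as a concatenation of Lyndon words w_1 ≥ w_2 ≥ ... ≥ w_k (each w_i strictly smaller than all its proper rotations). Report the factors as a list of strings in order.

emit factor 1: 'acd' (i=0, period=3)
emit factor 2: 'ab' (i=3, period=2)
emit factor 3: 'aaabccadaccacaabbdccc' (i=5, period=21)
emit factor 4: 'a' (i=26, period=1)

["acd", "ab", "aaabccadaccacaabbdccc", "a"]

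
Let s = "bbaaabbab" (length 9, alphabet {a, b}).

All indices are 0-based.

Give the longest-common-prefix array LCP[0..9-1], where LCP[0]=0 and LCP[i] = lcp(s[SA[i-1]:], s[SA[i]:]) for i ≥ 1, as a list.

[0, 2, 1, 2, 0, 1, 2, 1, 3]

sorted suffixes:
  #0 SA[0]=2  'aaabbab'
  #1 SA[1]=3  'aabbab'
  #2 SA[2]=7  'ab'
  #3 SA[3]=4  'abbab'
  #4 SA[4]=8  'b'
  #5 SA[5]=1  'baaabbab'
  #6 SA[6]=6  'bab'
  #7 SA[7]=0  'bbaaabbab'
  #8 SA[8]=5  'bbab'

SA = [2, 3, 7, 4, 8, 1, 6, 0, 5]
[i] adj suffixes → lcp
  [1] 2/3 → 2 ('aa')
  [2] 3/7 → 1 ('a')
  [3] 7/4 → 2 ('ab')
  [4] 4/8 → 0 ('')
  [5] 8/1 → 1 ('b')
  [6] 1/6 → 2 ('ba')
  [7] 6/0 → 1 ('b')
  [8] 0/5 → 3 ('bba')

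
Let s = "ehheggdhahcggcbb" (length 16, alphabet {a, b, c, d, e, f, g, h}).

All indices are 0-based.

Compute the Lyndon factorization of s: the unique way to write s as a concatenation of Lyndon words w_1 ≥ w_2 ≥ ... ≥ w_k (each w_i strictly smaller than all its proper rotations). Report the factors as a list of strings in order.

["ehh", "egg", "dh", "ahcggcbb"]

emit factor 1: 'ehh' (i=0, period=3)
emit factor 2: 'egg' (i=3, period=3)
emit factor 3: 'dh' (i=6, period=2)
emit factor 4: 'ahcggcbb' (i=8, period=8)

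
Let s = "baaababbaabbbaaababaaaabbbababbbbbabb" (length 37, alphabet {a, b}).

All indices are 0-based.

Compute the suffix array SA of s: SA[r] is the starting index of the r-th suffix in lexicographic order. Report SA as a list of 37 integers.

[19, 13, 1, 20, 14, 2, 8, 21, 17, 15, 3, 26, 34, 5, 9, 22, 28, 36, 18, 12, 0, 7, 16, 25, 33, 4, 27, 35, 11, 6, 24, 32, 10, 23, 31, 30, 29]

rank | idx | suffix
   0 |  19 | aaaabbbababbbbbabb
   1 |  13 | aaababaaaabbbababbbbbabb
   2 |   1 | aaababbaabbbaaababaaaabbbababbbbbabb
   3 |  20 | aaabbbababbbbbabb
   4 |  14 | aababaaaabbbababbbbbabb
   5 |   2 | aababbaabbbaaababaaaabbbababbbbbabb
   6 |   8 | aabbbaaababaaaabbbababbbbbabb
   7 |  21 | aabbbababbbbbabb
   8 |  17 | abaaaabbbababbbbbabb
   9 |  15 | ababaaaabbbababbbbbabb
  10 |   3 | ababbaabbbaaababaaaabbbababbbbbabb
  11 |  26 | ababbbbbabb
  12 |  34 | abb
  13 |   5 | abbaabbbaaababaaaabbbababbbbbabb
  14 |   9 | abbbaaababaaaabbbababbbbbabb
  15 |  22 | abbbababbbbbabb
  16 |  28 | abbbbbabb
  17 |  36 | b
  18 |  18 | baaaabbbababbbbbabb
  19 |  12 | baaababaaaabbbababbbbbabb
  20 |   0 | baaababbaabbbaaababaaaabbbababbbbbabb
  21 |   7 | baabbbaaababaaaabbbababbbbbabb
  22 |  16 | babaaaabbbababbbbbabb
  23 |  25 | bababbbbbabb
  24 |  33 | babb
  25 |   4 | babbaabbbaaababaaaabbbababbbbbabb
  26 |  27 | babbbbbabb
  27 |  35 | bb
  28 |  11 | bbaaababaaaabbbababbbbbabb
  29 |   6 | bbaabbbaaababaaaabbbababbbbbabb
  30 |  24 | bbababbbbbabb
  31 |  32 | bbabb
  32 |  10 | bbbaaababaaaabbbababbbbbabb
  33 |  23 | bbbababbbbbabb
  34 |  31 | bbbabb
  35 |  30 | bbbbabb
  36 |  29 | bbbbbabb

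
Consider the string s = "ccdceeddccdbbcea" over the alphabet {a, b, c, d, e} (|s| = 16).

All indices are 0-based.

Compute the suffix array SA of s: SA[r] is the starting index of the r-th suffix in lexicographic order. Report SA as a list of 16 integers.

[15, 11, 12, 8, 0, 9, 1, 13, 3, 10, 7, 2, 6, 14, 5, 4]

rank→(start, suffix):
  0 → (15, 'a')
  1 → (11, 'bbcea')
  2 → (12, 'bcea')
  3 → (8, 'ccdbbcea')
  4 → (0, 'ccdceeddccdbbcea')
  5 → (9, 'cdbbcea')
  6 → (1, 'cdceeddccdbbcea')
  7 → (13, 'cea')
  8 → (3, 'ceeddccdbbcea')
  9 → (10, 'dbbcea')
  10 → (7, 'dccdbbcea')
  11 → (2, 'dceeddccdbbcea')
  12 → (6, 'ddccdbbcea')
  13 → (14, 'ea')
  14 → (5, 'eddccdbbcea')
  15 → (4, 'eeddccdbbcea')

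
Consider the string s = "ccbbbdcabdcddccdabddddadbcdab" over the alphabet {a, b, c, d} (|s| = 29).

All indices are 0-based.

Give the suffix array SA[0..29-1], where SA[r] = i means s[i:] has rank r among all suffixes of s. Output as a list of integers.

rank→(start, suffix):
  0 → (27, 'ab')
  1 → (7, 'abdcddccdabddddadbcdab')
  2 → (16, 'abddddadbcdab')
  3 → (22, 'adbcdab')
  4 → (28, 'b')
  5 → (2, 'bbbdcabdcddccdabddddadbcdab')
  6 → (3, 'bbdcabdcddccdabddddadbcdab')
  7 → (24, 'bcdab')
  8 → (4, 'bdcabdcddccdabddddadbcdab')
  9 → (8, 'bdcddccdabddddadbcdab')
  10 → (17, 'bddddadbcdab')
  11 → (6, 'cabdcddccdabddddadbcdab')
  12 → (1, 'cbbbdcabdcddccdabddddadbcdab')
  13 → (0, 'ccbbbdcabdcddccdabddddadbcdab')
  14 → (13, 'ccdabddddadbcdab')
  15 → (25, 'cdab')
  16 → (14, 'cdabddddadbcdab')
  17 → (10, 'cddccdabddddadbcdab')
  18 → (26, 'dab')
  19 → (15, 'dabddddadbcdab')
  20 → (21, 'dadbcdab')
  21 → (23, 'dbcdab')
  22 → (5, 'dcabdcddccdabddddadbcdab')
  23 → (12, 'dccdabddddadbcdab')
  24 → (9, 'dcddccdabddddadbcdab')
  25 → (20, 'ddadbcdab')
  26 → (11, 'ddccdabddddadbcdab')
  27 → (19, 'dddadbcdab')
  28 → (18, 'ddddadbcdab')

[27, 7, 16, 22, 28, 2, 3, 24, 4, 8, 17, 6, 1, 0, 13, 25, 14, 10, 26, 15, 21, 23, 5, 12, 9, 20, 11, 19, 18]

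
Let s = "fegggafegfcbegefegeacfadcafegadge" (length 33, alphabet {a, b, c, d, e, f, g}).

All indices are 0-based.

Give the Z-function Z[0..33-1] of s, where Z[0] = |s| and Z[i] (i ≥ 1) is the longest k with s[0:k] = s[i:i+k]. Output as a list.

Z[0]=33
i=1: outside box; Z[1]=0
i=2: outside box; Z[2]=0
i=3: outside box; Z[3]=0
i=4: outside box; Z[4]=0
i=5: outside box; Z[5]=0
i=6: outside box; Z[6]=3 extend→box=[6,9)
i=7: min(r-i=2, Z[1]=0)=0; Z[7]=0
i=8: min(r-i=1, Z[2]=0)=0; Z[8]=0
i=9: outside box; Z[9]=1 extend→box=[9,10)
i=10: outside box; Z[10]=0
i=11: outside box; Z[11]=0
i=12: outside box; Z[12]=0
i=13: outside box; Z[13]=0
i=14: outside box; Z[14]=0
i=15: outside box; Z[15]=3 extend→box=[15,18)
i=16: min(r-i=2, Z[1]=0)=0; Z[16]=0
i=17: min(r-i=1, Z[2]=0)=0; Z[17]=0
i=18: outside box; Z[18]=0
i=19: outside box; Z[19]=0
i=20: outside box; Z[20]=0
i=21: outside box; Z[21]=1 extend→box=[21,22)
i=22: outside box; Z[22]=0
i=23: outside box; Z[23]=0
i=24: outside box; Z[24]=0
i=25: outside box; Z[25]=0
i=26: outside box; Z[26]=3 extend→box=[26,29)
i=27: min(r-i=2, Z[1]=0)=0; Z[27]=0
i=28: min(r-i=1, Z[2]=0)=0; Z[28]=0
i=29: outside box; Z[29]=0
i=30: outside box; Z[30]=0
i=31: outside box; Z[31]=0
i=32: outside box; Z[32]=0

[33, 0, 0, 0, 0, 0, 3, 0, 0, 1, 0, 0, 0, 0, 0, 3, 0, 0, 0, 0, 0, 1, 0, 0, 0, 0, 3, 0, 0, 0, 0, 0, 0]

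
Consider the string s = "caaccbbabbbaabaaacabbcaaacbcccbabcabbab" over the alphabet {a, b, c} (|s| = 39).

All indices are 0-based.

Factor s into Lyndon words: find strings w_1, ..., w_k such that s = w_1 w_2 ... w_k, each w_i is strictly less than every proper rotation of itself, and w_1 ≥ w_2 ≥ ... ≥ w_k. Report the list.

emit factor 1: 'c' (i=0, period=1)
emit factor 2: 'aaccbbabbb' (i=1, period=10)
emit factor 3: 'aab' (i=11, period=3)
emit factor 4: 'aaacabbcaaacbcccbabcabbab' (i=14, period=25)

["c", "aaccbbabbb", "aab", "aaacabbcaaacbcccbabcabbab"]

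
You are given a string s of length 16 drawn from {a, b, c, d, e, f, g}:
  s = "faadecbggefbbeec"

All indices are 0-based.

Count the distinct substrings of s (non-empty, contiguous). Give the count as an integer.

sorted suffixes:
  #0 SA[0]=1  'aadecbggefbbeec'
  #1 SA[1]=2  'adecbggefbbeec'
  #2 SA[2]=11  'bbeec'
  #3 SA[3]=12  'beec'
  #4 SA[4]=6  'bggefbbeec'
  #5 SA[5]=15  'c'
  #6 SA[6]=5  'cbggefbbeec'
  #7 SA[7]=3  'decbggefbbeec'
  #8 SA[8]=14  'ec'
  #9 SA[9]=4  'ecbggefbbeec'
  #10 SA[10]=13  'eec'
  #11 SA[11]=9  'efbbeec'
  #12 SA[12]=0  'faadecbggefbbeec'
  #13 SA[13]=10  'fbbeec'
  #14 SA[14]=8  'gefbbeec'
  #15 SA[15]=7  'ggefbbeec'

SA = [1, 2, 11, 12, 6, 15, 5, 3, 14, 4, 13, 9, 0, 10, 8, 7]
rank  pair      lcp
   1  s[1:],s[2:]  1  'a'
   2  s[2:],s[11:]  0  ''
   3  s[11:],s[12:]  1  'b'
   4  s[12:],s[6:]  1  'b'
   5  s[6:],s[15:]  0  ''
   6  s[15:],s[5:]  1  'c'
   7  s[5:],s[3:]  0  ''
   8  s[3:],s[14:]  0  ''
   9  s[14:],s[4:]  2  'ec'
  10  s[4:],s[13:]  1  'e'
  11  s[13:],s[9:]  1  'e'
  12  s[9:],s[0:]  0  ''
  13  s[0:],s[10:]  1  'f'
  14  s[10:],s[8:]  0  ''
  15  s[8:],s[7:]  1  'g'

n(n+1)/2 = 16·17/2 = 136
Σ LCP = 0 + 1 + 0 + 1 + 1 + 0 + 1 + 0 + 0 + 2 + 1 + 1 + 0 + 1 + 0 + 1 = 10
distinct = 136 − 10 = 126

126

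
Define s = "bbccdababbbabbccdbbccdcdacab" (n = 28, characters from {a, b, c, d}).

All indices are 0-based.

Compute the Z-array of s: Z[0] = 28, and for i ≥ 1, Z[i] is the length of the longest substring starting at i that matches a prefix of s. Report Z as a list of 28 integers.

Z[0]=28
i=1: fresh scan; Z[1]=1 extend→box=[1,2)
i=2: fresh scan; Z[2]=0
i=3: fresh scan; Z[3]=0
i=4: fresh scan; Z[4]=0
i=5: fresh scan; Z[5]=0
i=6: fresh scan; Z[6]=1 extend→box=[6,7)
i=7: fresh scan; Z[7]=0
i=8: fresh scan; Z[8]=2 extend→box=[8,10)
i=9: min(r-i=1, Z[1]=1)=1; Z[9]=2 extend→box=[9,11)
i=10: min(r-i=1, Z[1]=1)=1; Z[10]=1
i=11: fresh scan; Z[11]=0
i=12: fresh scan; Z[12]=5 extend→box=[12,17)
i=13: min(r-i=4, Z[1]=1)=1; Z[13]=1
i=14: min(r-i=3, Z[2]=0)=0; Z[14]=0
i=15: min(r-i=2, Z[3]=0)=0; Z[15]=0
i=16: min(r-i=1, Z[4]=0)=0; Z[16]=0
i=17: fresh scan; Z[17]=5 extend→box=[17,22)
i=18: min(r-i=4, Z[1]=1)=1; Z[18]=1
i=19: min(r-i=3, Z[2]=0)=0; Z[19]=0
i=20: min(r-i=2, Z[3]=0)=0; Z[20]=0
i=21: min(r-i=1, Z[4]=0)=0; Z[21]=0
i=22: fresh scan; Z[22]=0
i=23: fresh scan; Z[23]=0
i=24: fresh scan; Z[24]=0
i=25: fresh scan; Z[25]=0
i=26: fresh scan; Z[26]=0
i=27: fresh scan; Z[27]=1 extend→box=[27,28)

[28, 1, 0, 0, 0, 0, 1, 0, 2, 2, 1, 0, 5, 1, 0, 0, 0, 5, 1, 0, 0, 0, 0, 0, 0, 0, 0, 1]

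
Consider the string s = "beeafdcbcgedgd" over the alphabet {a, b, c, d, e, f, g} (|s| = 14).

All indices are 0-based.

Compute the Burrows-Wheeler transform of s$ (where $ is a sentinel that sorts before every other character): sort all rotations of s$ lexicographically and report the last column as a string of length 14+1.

dec$dbgfeegbadc

rank  rotation         last
    0  $beeafdcbcgedgd  d
    1  afdcbcgedgd$bee  e
    2  bcgedgd$beeafdc  c
    3  beeafdcbcgedgd$  $
    4  cbcgedgd$beeafd  d
    5  cgedgd$beeafdcb  b
    6  d$beeafdcbcgedg  g
    7  dcbcgedgd$beeaf  f
    8  dgd$beeafdcbcge  e
    9  eafdcbcgedgd$be  e
   10  edgd$beeafdcbcg  g
   11  eeafdcbcgedgd$b  b
   12  fdcbcgedgd$beea  a
   13  gd$beeafdcbcged  d
   14  gedgd$beeafdcbc  c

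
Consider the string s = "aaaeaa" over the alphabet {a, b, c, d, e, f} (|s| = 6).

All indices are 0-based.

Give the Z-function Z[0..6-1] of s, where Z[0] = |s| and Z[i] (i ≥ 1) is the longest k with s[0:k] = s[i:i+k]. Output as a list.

[6, 2, 1, 0, 2, 1]

Z[0]=6
i=1: i≥r, start 0; Z[1]=2 grow→box=[1,3)
i=2: min(r-i=1, Z[1]=2)=1; Z[2]=1
i=3: i≥r, start 0; Z[3]=0
i=4: i≥r, start 0; Z[4]=2 grow→box=[4,6)
i=5: min(r-i=1, Z[1]=2)=1; Z[5]=1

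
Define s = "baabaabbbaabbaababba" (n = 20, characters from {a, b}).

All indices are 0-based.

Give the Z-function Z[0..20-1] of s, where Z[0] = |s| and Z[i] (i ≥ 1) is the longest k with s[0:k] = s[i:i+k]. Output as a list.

Z[0]=20
i=1: fresh scan; Z[1]=0
i=2: fresh scan; Z[2]=0
i=3: fresh scan; Z[3]=4 grow→box=[3,7)
i=4: min(r-i=3, Z[1]=0)=0; Z[4]=0
i=5: min(r-i=2, Z[2]=0)=0; Z[5]=0
i=6: min(r-i=1, Z[3]=4)=1; Z[6]=1
i=7: fresh scan; Z[7]=1 grow→box=[7,8)
i=8: fresh scan; Z[8]=4 grow→box=[8,12)
i=9: min(r-i=3, Z[1]=0)=0; Z[9]=0
i=10: min(r-i=2, Z[2]=0)=0; Z[10]=0
i=11: min(r-i=1, Z[3]=4)=1; Z[11]=1
i=12: fresh scan; Z[12]=5 grow→box=[12,17)
i=13: min(r-i=4, Z[1]=0)=0; Z[13]=0
i=14: min(r-i=3, Z[2]=0)=0; Z[14]=0
i=15: min(r-i=2, Z[3]=4)=2; Z[15]=2
i=16: min(r-i=1, Z[4]=0)=0; Z[16]=0
i=17: fresh scan; Z[17]=1 grow→box=[17,18)
i=18: fresh scan; Z[18]=2 grow→box=[18,20)
i=19: min(r-i=1, Z[1]=0)=0; Z[19]=0

[20, 0, 0, 4, 0, 0, 1, 1, 4, 0, 0, 1, 5, 0, 0, 2, 0, 1, 2, 0]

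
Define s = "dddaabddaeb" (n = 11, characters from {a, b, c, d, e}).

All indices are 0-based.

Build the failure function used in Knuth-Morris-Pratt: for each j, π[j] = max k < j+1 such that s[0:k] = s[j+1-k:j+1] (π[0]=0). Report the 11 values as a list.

[0, 1, 2, 0, 0, 0, 1, 2, 0, 0, 0]

π[0] = 0
j=1 s[j]='d': π[1]=1 (border 'd')
j=2 s[j]='d': π[2]=2 (border 'dd')
j=3 s[j]='a': k: 2→1→0; π[3]=0 (border '')
j=4 s[j]='a': π[4]=0 (border '')
j=5 s[j]='b': π[5]=0 (border '')
j=6 s[j]='d': π[6]=1 (border 'd')
j=7 s[j]='d': π[7]=2 (border 'dd')
j=8 s[j]='a': k: 2→1→0; π[8]=0 (border '')
j=9 s[j]='e': π[9]=0 (border '')
j=10 s[j]='b': π[10]=0 (border '')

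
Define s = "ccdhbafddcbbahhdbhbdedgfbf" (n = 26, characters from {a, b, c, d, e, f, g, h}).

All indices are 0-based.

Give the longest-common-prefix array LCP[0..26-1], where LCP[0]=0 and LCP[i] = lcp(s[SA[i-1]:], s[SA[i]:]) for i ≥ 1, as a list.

rank→(start, suffix):
  0 → (5, 'afddcbbahhdbhbdedgfbf')
  1 → (12, 'ahhdbhbdedgfbf')
  2 → (4, 'bafddcbbahhdbhbdedgfbf')
  3 → (11, 'bahhdbhbdedgfbf')
  4 → (10, 'bbahhdbhbdedgfbf')
  5 → (18, 'bdedgfbf')
  6 → (24, 'bf')
  7 → (16, 'bhbdedgfbf')
  8 → (9, 'cbbahhdbhbdedgfbf')
  9 → (0, 'ccdhbafddcbbahhdbhbdedgfbf')
  10 → (1, 'cdhbafddcbbahhdbhbdedgfbf')
  11 → (15, 'dbhbdedgfbf')
  12 → (8, 'dcbbahhdbhbdedgfbf')
  13 → (7, 'ddcbbahhdbhbdedgfbf')
  14 → (19, 'dedgfbf')
  15 → (21, 'dgfbf')
  16 → (2, 'dhbafddcbbahhdbhbdedgfbf')
  17 → (20, 'edgfbf')
  18 → (25, 'f')
  19 → (23, 'fbf')
  20 → (6, 'fddcbbahhdbhbdedgfbf')
  21 → (22, 'gfbf')
  22 → (3, 'hbafddcbbahhdbhbdedgfbf')
  23 → (17, 'hbdedgfbf')
  24 → (14, 'hdbhbdedgfbf')
  25 → (13, 'hhdbhbdedgfbf')

SA = [5, 12, 4, 11, 10, 18, 24, 16, 9, 0, 1, 15, 8, 7, 19, 21, 2, 20, 25, 23, 6, 22, 3, 17, 14, 13]
[i] adj suffixes → lcp
  [1] 5/12 → 1 ('a')
  [2] 12/4 → 0 ('')
  [3] 4/11 → 2 ('ba')
  [4] 11/10 → 1 ('b')
  [5] 10/18 → 1 ('b')
  [6] 18/24 → 1 ('b')
  [7] 24/16 → 1 ('b')
  [8] 16/9 → 0 ('')
  [9] 9/0 → 1 ('c')
  [10] 0/1 → 1 ('c')
  [11] 1/15 → 0 ('')
  [12] 15/8 → 1 ('d')
  [13] 8/7 → 1 ('d')
  [14] 7/19 → 1 ('d')
  [15] 19/21 → 1 ('d')
  [16] 21/2 → 1 ('d')
  [17] 2/20 → 0 ('')
  [18] 20/25 → 0 ('')
  [19] 25/23 → 1 ('f')
  [20] 23/6 → 1 ('f')
  [21] 6/22 → 0 ('')
  [22] 22/3 → 0 ('')
  [23] 3/17 → 2 ('hb')
  [24] 17/14 → 1 ('h')
  [25] 14/13 → 1 ('h')

[0, 1, 0, 2, 1, 1, 1, 1, 0, 1, 1, 0, 1, 1, 1, 1, 1, 0, 0, 1, 1, 0, 0, 2, 1, 1]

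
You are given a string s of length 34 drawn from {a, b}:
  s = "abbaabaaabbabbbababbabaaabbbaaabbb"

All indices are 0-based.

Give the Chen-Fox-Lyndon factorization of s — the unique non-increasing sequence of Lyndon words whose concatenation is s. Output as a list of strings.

["abb", "aab", "aaabbabbbababbabaaabbbaaabbb"]

emit factor 1: 'abb' (i=0, period=3)
emit factor 2: 'aab' (i=3, period=3)
emit factor 3: 'aaabbabbbababbabaaabbbaaabbb' (i=6, period=28)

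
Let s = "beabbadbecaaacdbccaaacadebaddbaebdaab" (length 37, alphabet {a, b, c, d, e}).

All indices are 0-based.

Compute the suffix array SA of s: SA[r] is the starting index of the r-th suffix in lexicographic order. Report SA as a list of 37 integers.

rank→(start, suffix):
  0 → (18, 'aaacadebaddbaebdaab')
  1 → (10, 'aaacdbccaaacadebaddbaebdaab')
  2 → (34, 'aab')
  3 → (19, 'aacadebaddbaebdaab')
  4 → (11, 'aacdbccaaacadebaddbaebdaab')
  5 → (35, 'ab')
  6 → (2, 'abbadbecaaacdbccaaacadebaddbaebdaab')
  7 → (20, 'acadebaddbaebdaab')
  8 → (12, 'acdbccaaacadebaddbaebdaab')
  9 → (5, 'adbecaaacdbccaaacadebaddbaebdaab')
  10 → (26, 'addbaebdaab')
  11 → (22, 'adebaddbaebdaab')
  12 → (30, 'aebdaab')
  13 → (36, 'b')
  14 → (4, 'badbecaaacdbccaaacadebaddbaebdaab')
  15 → (25, 'baddbaebdaab')
  16 → (29, 'baebdaab')
  17 → (3, 'bbadbecaaacdbccaaacadebaddbaebdaab')
  18 → (15, 'bccaaacadebaddbaebdaab')
  19 → (32, 'bdaab')
  20 → (0, 'beabbadbecaaacdbccaaacadebaddbaebdaab')
  21 → (7, 'becaaacdbccaaacadebaddbaebdaab')
  22 → (17, 'caaacadebaddbaebdaab')
  23 → (9, 'caaacdbccaaacadebaddbaebdaab')
  24 → (21, 'cadebaddbaebdaab')
  25 → (16, 'ccaaacadebaddbaebdaab')
  26 → (13, 'cdbccaaacadebaddbaebdaab')
  27 → (33, 'daab')
  28 → (28, 'dbaebdaab')
  29 → (14, 'dbccaaacadebaddbaebdaab')
  30 → (6, 'dbecaaacdbccaaacadebaddbaebdaab')
  31 → (27, 'ddbaebdaab')
  32 → (23, 'debaddbaebdaab')
  33 → (1, 'eabbadbecaaacdbccaaacadebaddbaebdaab')
  34 → (24, 'ebaddbaebdaab')
  35 → (31, 'ebdaab')
  36 → (8, 'ecaaacdbccaaacadebaddbaebdaab')

[18, 10, 34, 19, 11, 35, 2, 20, 12, 5, 26, 22, 30, 36, 4, 25, 29, 3, 15, 32, 0, 7, 17, 9, 21, 16, 13, 33, 28, 14, 6, 27, 23, 1, 24, 31, 8]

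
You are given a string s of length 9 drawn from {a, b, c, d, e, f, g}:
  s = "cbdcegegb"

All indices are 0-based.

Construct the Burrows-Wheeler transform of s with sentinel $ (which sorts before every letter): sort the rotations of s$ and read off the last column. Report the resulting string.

rank  rotation    last
    0  $cbdcegegb  b
    1  b$cbdcegeg  g
    2  bdcegegb$c  c
    3  cbdcegegb$  $
    4  cegegb$cbd  d
    5  dcegegb$cb  b
    6  egb$cbdceg  g
    7  egegb$cbdc  c
    8  gb$cbdcege  e
    9  gegb$cbdce  e

bgc$dbgcee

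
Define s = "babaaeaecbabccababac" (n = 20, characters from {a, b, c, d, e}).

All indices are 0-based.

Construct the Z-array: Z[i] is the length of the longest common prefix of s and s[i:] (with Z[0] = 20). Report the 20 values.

Z[0]=20
i=1: i≥r, start 0; Z[1]=0
i=2: i≥r, start 0; Z[2]=2 scan→box=[2,4)
i=3: min(r-i=1, Z[1]=0)=0; Z[3]=0
i=4: i≥r, start 0; Z[4]=0
i=5: i≥r, start 0; Z[5]=0
i=6: i≥r, start 0; Z[6]=0
i=7: i≥r, start 0; Z[7]=0
i=8: i≥r, start 0; Z[8]=0
i=9: i≥r, start 0; Z[9]=3 scan→box=[9,12)
i=10: min(r-i=2, Z[1]=0)=0; Z[10]=0
i=11: min(r-i=1, Z[2]=2)=1; Z[11]=1
i=12: i≥r, start 0; Z[12]=0
i=13: i≥r, start 0; Z[13]=0
i=14: i≥r, start 0; Z[14]=0
i=15: i≥r, start 0; Z[15]=4 scan→box=[15,19)
i=16: min(r-i=3, Z[1]=0)=0; Z[16]=0
i=17: min(r-i=2, Z[2]=2)=2; Z[17]=2
i=18: min(r-i=1, Z[3]=0)=0; Z[18]=0
i=19: i≥r, start 0; Z[19]=0

[20, 0, 2, 0, 0, 0, 0, 0, 0, 3, 0, 1, 0, 0, 0, 4, 0, 2, 0, 0]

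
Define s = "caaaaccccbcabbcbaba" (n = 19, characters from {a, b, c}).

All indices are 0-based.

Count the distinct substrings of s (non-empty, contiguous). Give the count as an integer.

rank→(start, suffix):
  0 → (18, 'a')
  1 → (1, 'aaaaccccbcabbcbaba')
  2 → (2, 'aaaccccbcabbcbaba')
  3 → (3, 'aaccccbcabbcbaba')
  4 → (16, 'aba')
  5 → (11, 'abbcbaba')
  6 → (4, 'accccbcabbcbaba')
  7 → (17, 'ba')
  8 → (15, 'baba')
  9 → (12, 'bbcbaba')
  10 → (9, 'bcabbcbaba')
  11 → (13, 'bcbaba')
  12 → (0, 'caaaaccccbcabbcbaba')
  13 → (10, 'cabbcbaba')
  14 → (14, 'cbaba')
  15 → (8, 'cbcabbcbaba')
  16 → (7, 'ccbcabbcbaba')
  17 → (6, 'cccbcabbcbaba')
  18 → (5, 'ccccbcabbcbaba')

SA = [18, 1, 2, 3, 16, 11, 4, 17, 15, 12, 9, 13, 0, 10, 14, 8, 7, 6, 5]
rank  pair      lcp
   1  s[18:],s[1:]  1  'a'
   2  s[1:],s[2:]  3  'aaa'
   3  s[2:],s[3:]  2  'aa'
   4  s[3:],s[16:]  1  'a'
   5  s[16:],s[11:]  2  'ab'
   6  s[11:],s[4:]  1  'a'
   7  s[4:],s[17:]  0  ''
   8  s[17:],s[15:]  2  'ba'
   9  s[15:],s[12:]  1  'b'
  10  s[12:],s[9:]  1  'b'
  11  s[9:],s[13:]  2  'bc'
  12  s[13:],s[0:]  0  ''
  13  s[0:],s[10:]  2  'ca'
  14  s[10:],s[14:]  1  'c'
  15  s[14:],s[8:]  2  'cb'
  16  s[8:],s[7:]  1  'c'
  17  s[7:],s[6:]  2  'cc'
  18  s[6:],s[5:]  3  'ccc'

n(n+1)/2 = 19·20/2 = 190
Σ LCP = 0 + 1 + 3 + 2 + 1 + 2 + 1 + 0 + 2 + 1 + 1 + 2 + 0 + 2 + 1 + 2 + 1 + 2 + 3 = 27
distinct = 190 − 27 = 163

163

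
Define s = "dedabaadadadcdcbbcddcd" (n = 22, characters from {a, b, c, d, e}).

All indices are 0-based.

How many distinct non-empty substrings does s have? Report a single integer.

rank→(start, suffix):
  0 → (5, 'aadadadcdcbbcddcd')
  1 → (3, 'abaadadadcdcbbcddcd')
  2 → (6, 'adadadcdcbbcddcd')
  3 → (8, 'adadcdcbbcddcd')
  4 → (10, 'adcdcbbcddcd')
  5 → (4, 'baadadadcdcbbcddcd')
  6 → (15, 'bbcddcd')
  7 → (16, 'bcddcd')
  8 → (14, 'cbbcddcd')
  9 → (20, 'cd')
  10 → (12, 'cdcbbcddcd')
  11 → (17, 'cddcd')
  12 → (21, 'd')
  13 → (2, 'dabaadadadcdcbbcddcd')
  14 → (7, 'dadadcdcbbcddcd')
  15 → (9, 'dadcdcbbcddcd')
  16 → (13, 'dcbbcddcd')
  17 → (19, 'dcd')
  18 → (11, 'dcdcbbcddcd')
  19 → (18, 'ddcd')
  20 → (0, 'dedabaadadadcdcbbcddcd')
  21 → (1, 'edabaadadadcdcbbcddcd')

SA = [5, 3, 6, 8, 10, 4, 15, 16, 14, 20, 12, 17, 21, 2, 7, 9, 13, 19, 11, 18, 0, 1]
i: (SA[i-1],SA[i]) lcp shared
  1: (5,3) 1 'a'
  2: (3,6) 1 'a'
  3: (6,8) 4 'adad'
  4: (8,10) 2 'ad'
  5: (10,4) 0 ''
  6: (4,15) 1 'b'
  7: (15,16) 1 'b'
  8: (16,14) 0 ''
  9: (14,20) 1 'c'
  10: (20,12) 2 'cd'
  11: (12,17) 2 'cd'
  12: (17,21) 0 ''
  13: (21,2) 1 'd'
  14: (2,7) 2 'da'
  15: (7,9) 3 'dad'
  16: (9,13) 1 'd'
  17: (13,19) 2 'dc'
  18: (19,11) 3 'dcd'
  19: (11,18) 1 'd'
  20: (18,0) 1 'd'
  21: (0,1) 0 ''

n(n+1)/2 = 22·23/2 = 253
Σ LCP = 0 + 1 + 1 + 4 + 2 + 0 + 1 + 1 + 0 + 1 + 2 + 2 + 0 + 1 + 2 + 3 + 1 + 2 + 3 + 1 + 1 + 0 = 29
distinct = 253 − 29 = 224

224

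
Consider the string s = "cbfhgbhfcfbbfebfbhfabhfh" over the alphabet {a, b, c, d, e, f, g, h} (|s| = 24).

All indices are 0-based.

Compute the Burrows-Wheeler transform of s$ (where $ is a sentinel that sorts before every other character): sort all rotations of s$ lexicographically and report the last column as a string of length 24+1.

hffebcfga$ffhcbhbhbhfbbbf

rank  rotation                   last
    0  $cbfhgbhfcfbbfebfbhfabhfh  h
    1  abhfh$cbfhgbhfcfbbfebfbhf  f
    2  bbfebfbhfabhfh$cbfhgbhfcf  f
    3  bfbhfabhfh$cbfhgbhfcfbbfe  e
    4  bfebfbhfabhfh$cbfhgbhfcfb  b
    5  bfhgbhfcfbbfebfbhfabhfh$c  c
    6  bhfabhfh$cbfhgbhfcfbbfebf  f
    7  bhfcfbbfebfbhfabhfh$cbfhg  g
    8  bhfh$cbfhgbhfcfbbfebfbhfa  a
    9  cbfhgbhfcfbbfebfbhfabhfh$  $
   10  cfbbfebfbhfabhfh$cbfhgbhf  f
   11  ebfbhfabhfh$cbfhgbhfcfbbf  f
   12  fabhfh$cbfhgbhfcfbbfebfbh  h
   13  fbbfebfbhfabhfh$cbfhgbhfc  c
   14  fbhfabhfh$cbfhgbhfcfbbfeb  b
   15  fcfbbfebfbhfabhfh$cbfhgbh  h
   16  febfbhfabhfh$cbfhgbhfcfbb  b
   17  fh$cbfhgbhfcfbbfebfbhfabh  h
   18  fhgbhfcfbbfebfbhfabhfh$cb  b
   19  gbhfcfbbfebfbhfabhfh$cbfh  h
   20  h$cbfhgbhfcfbbfebfbhfabhf  f
   21  hfabhfh$cbfhgbhfcfbbfebfb  b
   22  hfcfbbfebfbhfabhfh$cbfhgb  b
   23  hfh$cbfhgbhfcfbbfebfbhfab  b
   24  hgbhfcfbbfebfbhfabhfh$cbf  f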